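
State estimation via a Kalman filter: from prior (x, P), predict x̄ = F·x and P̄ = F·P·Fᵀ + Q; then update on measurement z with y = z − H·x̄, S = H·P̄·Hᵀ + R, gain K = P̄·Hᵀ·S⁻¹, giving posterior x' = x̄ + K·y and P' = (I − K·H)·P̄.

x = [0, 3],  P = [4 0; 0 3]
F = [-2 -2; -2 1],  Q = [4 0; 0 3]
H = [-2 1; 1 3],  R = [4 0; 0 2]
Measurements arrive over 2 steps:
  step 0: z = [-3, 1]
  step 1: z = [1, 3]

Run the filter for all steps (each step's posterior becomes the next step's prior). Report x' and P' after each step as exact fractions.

step 0: x̄ = F·x = [-6, 3]
step 0: P̄ = F·P·Fᵀ + Q = [32 10; 10 22]
step 0: y = z − H·x̄ = [-18, -2]
step 0: S = H·P̄·Hᵀ + R = [114 -48; -48 292]
step 0: K = P̄·Hᵀ·S⁻¹ = [-533/1291 373/2582; 529/3873 365/1291]
step 0: x' = x̄ + K·y = [1475/1291, -31/1291]
step 0: P' = (I − K·H)·P̄ = [967/1291 -198/1291; -198/1291 928/3873]
step 1: x̄ = F·x = [-2888/1291, -2981/1291]
step 1: P̄ = F·P·Fᵀ + Q = [26056/3873 8560/3873; 8560/3873 26527/3873]
step 1: y = z − H·x̄ = [-1504/1291, 15704/1291]
step 1: S = H·P̄·Hᵀ + R = [112003/3873 -15331/3873; -15331/3873 323905/3873]
step 1: K = P̄·Hᵀ·S⁻¹ = [-1718764/4653149 661876/4653149; 567811/4653149 1293090/4653149]
step 1: x' = x̄ + K·y = [-355672/4653149, 4323517/4653149]
step 1: P' = (I − K·H)·P̄ = [3135560/4653149 -603936/4653149; -603936/4653149 1063372/4653149]

step 0: x' = [1475/1291, -31/1291], P' = [967/1291 -198/1291; -198/1291 928/3873]
step 1: x' = [-355672/4653149, 4323517/4653149], P' = [3135560/4653149 -603936/4653149; -603936/4653149 1063372/4653149]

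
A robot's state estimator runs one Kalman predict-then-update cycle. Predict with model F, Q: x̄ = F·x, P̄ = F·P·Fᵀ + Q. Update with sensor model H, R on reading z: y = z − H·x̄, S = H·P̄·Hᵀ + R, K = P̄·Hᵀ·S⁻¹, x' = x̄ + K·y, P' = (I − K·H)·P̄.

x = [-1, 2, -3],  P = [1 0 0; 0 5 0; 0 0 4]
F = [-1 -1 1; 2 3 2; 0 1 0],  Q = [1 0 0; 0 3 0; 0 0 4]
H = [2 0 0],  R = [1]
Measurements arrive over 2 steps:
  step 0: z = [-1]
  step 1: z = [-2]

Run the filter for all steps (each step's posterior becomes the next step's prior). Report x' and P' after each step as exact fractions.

step 0: x̄ = F·x = [-4, -2, 2]
step 0: P̄ = F·P·Fᵀ + Q = [11 -9 -5; -9 68 15; -5 15 9]
step 0: y = z − H·x̄ = [7]
step 0: S = H·P̄·Hᵀ + R = [45]
step 0: K = P̄·Hᵀ·S⁻¹ = [22/45; -2/5; -2/9]
step 0: x' = x̄ + K·y = [-26/45, -24/5, 4/9]
step 0: P' = (I − K·H)·P̄ = [11/45 -1/5 -1/9; -1/5 304/5 11; -1/9 11 61/9]
step 1: x̄ = F·x = [262/45, -44/3, -24/5]
step 1: P̄ = F·P·Fᵀ + Q = [2099/45 -472/3 -248/5; -472/3 707 204; -248/5 204 324/5]
step 1: y = z − H·x̄ = [-614/45]
step 1: S = H·P̄·Hᵀ + R = [8441/45]
step 1: K = P̄·Hᵀ·S⁻¹ = [4198/8441; -14160/8441; -4464/8441]
step 1: x' = x̄ + K·y = [-8134/8441, 69404/8441, 20392/8441]
step 1: P' = (I − K·H)·P̄ = [2099/8441 -7080/8441 -2232/8441; -7080/8441 1512107/8441 317292/8441; -2232/8441 317292/8441 104148/8441]

step 0: x' = [-26/45, -24/5, 4/9], P' = [11/45 -1/5 -1/9; -1/5 304/5 11; -1/9 11 61/9]
step 1: x' = [-8134/8441, 69404/8441, 20392/8441], P' = [2099/8441 -7080/8441 -2232/8441; -7080/8441 1512107/8441 317292/8441; -2232/8441 317292/8441 104148/8441]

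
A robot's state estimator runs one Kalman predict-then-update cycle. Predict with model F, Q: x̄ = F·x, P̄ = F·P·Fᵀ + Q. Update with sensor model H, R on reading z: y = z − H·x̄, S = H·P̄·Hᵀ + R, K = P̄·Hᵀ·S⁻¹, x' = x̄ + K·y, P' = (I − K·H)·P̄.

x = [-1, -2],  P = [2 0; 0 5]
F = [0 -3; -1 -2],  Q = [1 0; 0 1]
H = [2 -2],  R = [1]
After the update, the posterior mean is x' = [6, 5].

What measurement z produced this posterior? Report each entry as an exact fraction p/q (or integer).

x̄ = F·x = [6, 5]
P̄ = F·P·Fᵀ + Q = [46 30; 30 23]
S = H·P̄·Hᵀ + R = [37]
K = P̄·Hᵀ·S⁻¹ = [32/37; 14/37]
x' − x̄ = [0, 0] = K·y
y = (KᵀK)⁻¹·Kᵀ·(x' − x̄) = [0]
z = y + H·x̄ = [0] + [2] = [2]

z = [2]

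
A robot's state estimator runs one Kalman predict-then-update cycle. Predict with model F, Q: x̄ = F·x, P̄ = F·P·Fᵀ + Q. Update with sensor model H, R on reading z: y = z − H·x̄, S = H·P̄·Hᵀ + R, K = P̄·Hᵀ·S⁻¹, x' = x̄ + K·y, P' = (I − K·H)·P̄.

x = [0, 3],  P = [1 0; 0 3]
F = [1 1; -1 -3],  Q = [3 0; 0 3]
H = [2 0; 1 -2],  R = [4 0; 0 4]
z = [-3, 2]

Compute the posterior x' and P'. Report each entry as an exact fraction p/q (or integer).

x' = [-12/11, -18/11]
P' = [496/671 194/671; 194/671 709/671]

x̄ = F·x = [3, -9]
P̄ = F·P·Fᵀ + Q = [7 -10; -10 31]
y = z − H·x̄ = [-9, -19]
S = H·P̄·Hᵀ + R = [32 54; 54 175]
K = P̄·Hᵀ·S⁻¹ = [248/671 27/671; 97/671 -306/671]
x' = x̄ + K·y = [-12/11, -18/11]
P' = (I − K·H)·P̄ = [496/671 194/671; 194/671 709/671]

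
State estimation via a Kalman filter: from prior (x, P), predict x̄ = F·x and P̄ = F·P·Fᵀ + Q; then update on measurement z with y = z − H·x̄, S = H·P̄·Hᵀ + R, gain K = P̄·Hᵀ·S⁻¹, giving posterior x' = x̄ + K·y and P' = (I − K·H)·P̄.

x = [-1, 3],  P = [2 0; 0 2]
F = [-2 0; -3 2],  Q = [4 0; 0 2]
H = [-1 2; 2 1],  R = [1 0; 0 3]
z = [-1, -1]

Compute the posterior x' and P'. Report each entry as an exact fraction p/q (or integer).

x' = [-1366/5155, -2657/5155]
P' = [2532/5155 804/5155; 804/5155 1428/5155]

x̄ = F·x = [2, 9]
P̄ = F·P·Fᵀ + Q = [12 12; 12 28]
y = z − H·x̄ = [-17, -14]
S = H·P̄·Hᵀ + R = [77 68; 68 127]
K = P̄·Hᵀ·S⁻¹ = [-924/5155 1956/5155; 2052/5155 1012/5155]
x' = x̄ + K·y = [-1366/5155, -2657/5155]
P' = (I − K·H)·P̄ = [2532/5155 804/5155; 804/5155 1428/5155]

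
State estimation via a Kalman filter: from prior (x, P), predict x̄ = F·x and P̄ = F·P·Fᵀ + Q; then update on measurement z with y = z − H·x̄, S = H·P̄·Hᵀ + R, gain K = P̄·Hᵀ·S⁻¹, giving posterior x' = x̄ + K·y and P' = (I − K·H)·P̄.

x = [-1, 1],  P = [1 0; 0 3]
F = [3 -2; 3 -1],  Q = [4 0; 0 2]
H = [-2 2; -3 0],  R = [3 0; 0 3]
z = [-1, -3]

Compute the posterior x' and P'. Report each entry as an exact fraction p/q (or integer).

x' = [265/294, 85/294]
P' = [575/1764 545/1764; 545/1764 1667/1764]

x̄ = F·x = [-5, -4]
P̄ = F·P·Fᵀ + Q = [25 15; 15 14]
y = z − H·x̄ = [-3, -18]
S = H·P̄·Hᵀ + R = [39 60; 60 228]
K = P̄·Hᵀ·S⁻¹ = [-5/441 -575/1764; 187/441 -545/1764]
x' = x̄ + K·y = [265/294, 85/294]
P' = (I − K·H)·P̄ = [575/1764 545/1764; 545/1764 1667/1764]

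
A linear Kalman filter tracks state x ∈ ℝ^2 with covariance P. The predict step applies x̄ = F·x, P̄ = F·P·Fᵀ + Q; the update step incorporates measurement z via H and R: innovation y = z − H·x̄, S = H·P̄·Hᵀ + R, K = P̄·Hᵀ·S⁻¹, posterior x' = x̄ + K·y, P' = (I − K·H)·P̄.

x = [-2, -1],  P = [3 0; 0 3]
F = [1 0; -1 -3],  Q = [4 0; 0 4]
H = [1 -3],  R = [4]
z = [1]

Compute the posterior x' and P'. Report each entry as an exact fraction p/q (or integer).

x̄ = F·x = [-2, 5]
P̄ = F·P·Fᵀ + Q = [7 -3; -3 34]
y = z − H·x̄ = [18]
S = H·P̄·Hᵀ + R = [335]
K = P̄·Hᵀ·S⁻¹ = [16/335; -21/67]
x' = x̄ + K·y = [-382/335, -43/67]
P' = (I − K·H)·P̄ = [2089/335 135/67; 135/67 73/67]

x' = [-382/335, -43/67]
P' = [2089/335 135/67; 135/67 73/67]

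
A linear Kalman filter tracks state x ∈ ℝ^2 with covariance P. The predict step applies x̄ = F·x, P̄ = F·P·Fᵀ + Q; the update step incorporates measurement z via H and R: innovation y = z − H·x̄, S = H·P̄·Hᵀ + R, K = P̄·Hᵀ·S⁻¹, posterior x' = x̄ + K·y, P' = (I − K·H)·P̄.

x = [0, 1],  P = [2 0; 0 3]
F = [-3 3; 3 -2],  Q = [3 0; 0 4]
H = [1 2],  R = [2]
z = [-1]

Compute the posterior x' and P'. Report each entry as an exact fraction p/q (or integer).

x' = [3, -2]
P' = [240/7 -124/7; -124/7 202/21]

x̄ = F·x = [3, -2]
P̄ = F·P·Fᵀ + Q = [48 -36; -36 34]
y = z − H·x̄ = [0]
S = H·P̄·Hᵀ + R = [42]
K = P̄·Hᵀ·S⁻¹ = [-4/7; 16/21]
x' = x̄ + K·y = [3, -2]
P' = (I − K·H)·P̄ = [240/7 -124/7; -124/7 202/21]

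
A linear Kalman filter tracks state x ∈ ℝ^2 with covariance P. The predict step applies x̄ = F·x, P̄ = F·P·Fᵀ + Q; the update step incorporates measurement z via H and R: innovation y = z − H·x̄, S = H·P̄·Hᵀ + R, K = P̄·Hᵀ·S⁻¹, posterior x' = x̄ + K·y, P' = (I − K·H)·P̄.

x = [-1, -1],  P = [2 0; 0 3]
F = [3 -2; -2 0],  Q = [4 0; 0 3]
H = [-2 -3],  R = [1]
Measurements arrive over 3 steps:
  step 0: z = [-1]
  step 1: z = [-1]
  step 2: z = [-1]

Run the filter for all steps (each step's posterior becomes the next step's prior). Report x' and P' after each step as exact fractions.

step 0: x̄ = F·x = [-1, 2]
step 0: P̄ = F·P·Fᵀ + Q = [34 -12; -12 11]
step 0: y = z − H·x̄ = [3]
step 0: S = H·P̄·Hᵀ + R = [92]
step 0: K = P̄·Hᵀ·S⁻¹ = [-8/23; -9/92]
step 0: x' = x̄ + K·y = [-47/23, 157/92]
step 0: P' = (I − K·H)·P̄ = [526/23 -348/23; -348/23 931/92]
step 1: x̄ = F·x = [-439/46, 94/23]
step 1: P̄ = F·P·Fᵀ + Q = [9933/23 -4548/23; -4548/23 2173/23]
step 1: y = z − H·x̄ = [-180/23]
step 1: S = H·P̄·Hᵀ + R = [4736/23]
step 1: K = P̄·Hᵀ·S⁻¹ = [-3111/2368; 2577/4736]
step 1: x' = x̄ + K·y = [437/592, -203/1184]
step 1: P' = (I − K·H)·P̄ = [90537/1184 -119679/2368; -119679/2368 158713/4736]
step 2: x̄ = F·x = [757/296, -437/296]
step 2: P̄ = F·P·Fᵀ + Q = [424089/296 -195645/296; -195645/296 91425/296]
step 2: y = z − H·x̄ = [-93/296]
step 2: S = H·P̄·Hᵀ + R = [171737/296]
step 2: K = P̄·Hᵀ·S⁻¹ = [-261243/171737; 117015/171737]
step 2: x' = x̄ + K·y = [1042571/343474, -290309/171737]
step 2: P' = (I − K·H)·P̄ = [15486039/171737 -10236945/171737; -10236945/171737 6785625/171737]

step 0: x' = [-47/23, 157/92], P' = [526/23 -348/23; -348/23 931/92]
step 1: x' = [437/592, -203/1184], P' = [90537/1184 -119679/2368; -119679/2368 158713/4736]
step 2: x' = [1042571/343474, -290309/171737], P' = [15486039/171737 -10236945/171737; -10236945/171737 6785625/171737]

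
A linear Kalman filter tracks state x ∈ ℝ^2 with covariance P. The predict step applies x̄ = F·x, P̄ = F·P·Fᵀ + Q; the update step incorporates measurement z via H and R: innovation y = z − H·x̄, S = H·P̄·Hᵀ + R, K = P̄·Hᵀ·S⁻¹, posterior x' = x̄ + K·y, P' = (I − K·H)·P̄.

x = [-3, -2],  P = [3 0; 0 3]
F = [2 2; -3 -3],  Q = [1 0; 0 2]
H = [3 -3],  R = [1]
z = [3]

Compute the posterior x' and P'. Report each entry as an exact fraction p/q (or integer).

x̄ = F·x = [-10, 15]
P̄ = F·P·Fᵀ + Q = [25 -36; -36 56]
y = z − H·x̄ = [78]
S = H·P̄·Hᵀ + R = [1378]
K = P̄·Hᵀ·S⁻¹ = [183/1378; -138/689]
x' = x̄ + K·y = [19/53, -33/53]
P' = (I − K·H)·P̄ = [961/1378 450/689; 450/689 496/689]

x' = [19/53, -33/53]
P' = [961/1378 450/689; 450/689 496/689]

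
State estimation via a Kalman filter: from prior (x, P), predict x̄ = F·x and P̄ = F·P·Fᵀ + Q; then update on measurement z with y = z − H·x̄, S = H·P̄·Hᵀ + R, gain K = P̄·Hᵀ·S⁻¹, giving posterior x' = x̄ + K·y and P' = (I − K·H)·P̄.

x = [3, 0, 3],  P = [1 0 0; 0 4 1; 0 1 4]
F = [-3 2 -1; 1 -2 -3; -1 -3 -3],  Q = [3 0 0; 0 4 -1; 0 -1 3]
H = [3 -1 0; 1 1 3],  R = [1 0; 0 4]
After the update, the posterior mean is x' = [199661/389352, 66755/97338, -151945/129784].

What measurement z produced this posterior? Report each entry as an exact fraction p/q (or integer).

z = [1, -2]

x̄ = F·x = [-12, -6, -12]
P̄ = F·P·Fᵀ + Q = [28 -11 -12; -11 69 73; -12 73 94]
S = H·P̄·Hᵀ + R = [388 -334; -334 1291]
K = P̄·Hᵀ·S⁻¹ = [116299/389352 12179/194676; -9791/97338 9176/48669; -8719/129784 16113/64892]
x' − x̄ = [4871885/389352, 650783/97338, 1405463/129784] = K·y
y = (KᵀK)⁻¹·Kᵀ·(x' − x̄) = [31, 52]
z = y + H·x̄ = [31, 52] + [-30, -54] = [1, -2]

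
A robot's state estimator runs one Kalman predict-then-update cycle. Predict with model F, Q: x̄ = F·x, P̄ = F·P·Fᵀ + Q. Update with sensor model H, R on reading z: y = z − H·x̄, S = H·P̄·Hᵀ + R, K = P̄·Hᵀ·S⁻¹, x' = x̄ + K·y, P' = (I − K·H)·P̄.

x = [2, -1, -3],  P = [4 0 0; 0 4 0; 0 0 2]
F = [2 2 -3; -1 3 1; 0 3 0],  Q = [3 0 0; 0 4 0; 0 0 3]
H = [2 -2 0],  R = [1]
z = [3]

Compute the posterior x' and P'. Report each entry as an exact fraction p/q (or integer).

x̄ = F·x = [11, -8, -3]
P̄ = F·P·Fᵀ + Q = [53 10 24; 10 46 36; 24 36 39]
y = z − H·x̄ = [-35]
S = H·P̄·Hᵀ + R = [317]
K = P̄·Hᵀ·S⁻¹ = [86/317; -72/317; -24/317]
x' = x̄ + K·y = [477/317, -16/317, -111/317]
P' = (I − K·H)·P̄ = [9405/317 9362/317 9672/317; 9362/317 9398/317 9684/317; 9672/317 9684/317 11787/317]

x' = [477/317, -16/317, -111/317]
P' = [9405/317 9362/317 9672/317; 9362/317 9398/317 9684/317; 9672/317 9684/317 11787/317]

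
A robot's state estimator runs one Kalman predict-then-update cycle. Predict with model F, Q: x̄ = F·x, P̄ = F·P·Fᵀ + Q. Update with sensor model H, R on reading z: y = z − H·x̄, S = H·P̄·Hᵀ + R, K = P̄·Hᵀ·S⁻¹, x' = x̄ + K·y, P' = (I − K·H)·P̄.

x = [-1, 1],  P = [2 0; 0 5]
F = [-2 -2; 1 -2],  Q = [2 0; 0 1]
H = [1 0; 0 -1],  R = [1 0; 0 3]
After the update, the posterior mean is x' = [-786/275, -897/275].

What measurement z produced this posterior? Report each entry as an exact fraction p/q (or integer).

x̄ = F·x = [0, -3]
P̄ = F·P·Fᵀ + Q = [30 16; 16 23]
S = H·P̄·Hᵀ + R = [31 -16; -16 26]
K = P̄·Hᵀ·S⁻¹ = [262/275 -8/275; 24/275 -457/550]
x' − x̄ = [-786/275, -72/275] = K·y
y = (KᵀK)⁻¹·Kᵀ·(x' − x̄) = [-3, 0]
z = y + H·x̄ = [-3, 0] + [0, 3] = [-3, 3]

z = [-3, 3]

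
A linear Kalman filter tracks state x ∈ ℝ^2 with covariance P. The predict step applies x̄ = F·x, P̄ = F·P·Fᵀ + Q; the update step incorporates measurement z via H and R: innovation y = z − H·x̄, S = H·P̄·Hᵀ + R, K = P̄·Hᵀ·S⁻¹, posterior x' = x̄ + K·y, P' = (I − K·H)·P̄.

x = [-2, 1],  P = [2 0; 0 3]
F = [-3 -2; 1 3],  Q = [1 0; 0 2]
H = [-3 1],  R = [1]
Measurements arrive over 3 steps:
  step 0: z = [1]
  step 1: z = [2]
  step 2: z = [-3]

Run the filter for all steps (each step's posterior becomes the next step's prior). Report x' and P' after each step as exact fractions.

step 0: x' = [32/35, 1691/455], P' = [32/35 87/35; 87/35 3496/455]
step 1: x' = [-79001/266908, 612095/533816], P' = [38199/133454 164229/266908; 164229/266908 1128945/533816]
step 2: x' = [5832248/5219769, 6015064/15659307], P' = [5479314/19139153 35332538/57417459; 35332538/57417459 363879811/172252377]

step 0: x̄ = F·x = [4, 1]
step 0: P̄ = F·P·Fᵀ + Q = [31 -24; -24 31]
step 0: y = z − H·x̄ = [12]
step 0: S = H·P̄·Hᵀ + R = [455]
step 0: K = P̄·Hᵀ·S⁻¹ = [-9/35; 103/455]
step 0: x' = x̄ + K·y = [32/35, 1691/455]
step 0: P' = (I − K·H)·P̄ = [32/35 87/35; 87/35 3496/455]
step 1: x̄ = F·x = [-926/91, 5489/455]
step 1: P̄ = F·P·Fᵀ + Q = [6351/91 -6933/91; -6933/91 39576/455]
step 1: y = z − H·x̄ = [-18469/455]
step 1: S = H·P̄·Hᵀ + R = [533816/455]
step 1: K = P̄·Hᵀ·S⁻¹ = [-64965/266908; 143571/533816]
step 1: x' = x̄ + K·y = [-79001/266908, 612095/533816]
step 1: P' = (I − K·H)·P̄ = [38199/133454 164229/266908; 164229/266908 1128945/533816]
step 2: x̄ = F·x = [-93773/66727, 1678283/533816]
step 2: P̄ = F·P·Fᵀ + Q = [1295782/66727 -1355637/66727; -1355637/66727 13351681/533816]
step 2: y = z − H·x̄ = [-5530283/533816]
step 2: S = H·P̄·Hᵀ + R = [172252377/533816]
step 2: K = P̄·Hᵀ·S⁻¹ = [-13981288/57417459; 45886969/172252377]
step 2: x' = x̄ + K·y = [5832248/5219769, 6015064/15659307]
step 2: P' = (I − K·H)·P̄ = [5479314/19139153 35332538/57417459; 35332538/57417459 363879811/172252377]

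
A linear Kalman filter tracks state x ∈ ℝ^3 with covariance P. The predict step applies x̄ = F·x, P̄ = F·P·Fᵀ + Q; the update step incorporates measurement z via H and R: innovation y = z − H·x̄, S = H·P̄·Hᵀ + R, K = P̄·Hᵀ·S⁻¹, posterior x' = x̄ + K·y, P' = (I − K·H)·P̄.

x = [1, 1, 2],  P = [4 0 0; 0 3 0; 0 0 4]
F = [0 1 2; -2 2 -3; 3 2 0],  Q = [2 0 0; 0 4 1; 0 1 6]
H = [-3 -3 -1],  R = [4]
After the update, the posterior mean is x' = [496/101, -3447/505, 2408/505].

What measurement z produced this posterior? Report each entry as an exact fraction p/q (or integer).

z = [1]

x̄ = F·x = [5, -6, 5]
P̄ = F·P·Fᵀ + Q = [21 -18 6; -18 68 -11; 6 -11 54]
S = H·P̄·Hᵀ + R = [505]
K = P̄·Hᵀ·S⁻¹ = [-3/101; -139/505; -39/505]
x' − x̄ = [-9/101, -417/505, -117/505] = K·y
y = (KᵀK)⁻¹·Kᵀ·(x' − x̄) = [3]
z = y + H·x̄ = [3] + [-2] = [1]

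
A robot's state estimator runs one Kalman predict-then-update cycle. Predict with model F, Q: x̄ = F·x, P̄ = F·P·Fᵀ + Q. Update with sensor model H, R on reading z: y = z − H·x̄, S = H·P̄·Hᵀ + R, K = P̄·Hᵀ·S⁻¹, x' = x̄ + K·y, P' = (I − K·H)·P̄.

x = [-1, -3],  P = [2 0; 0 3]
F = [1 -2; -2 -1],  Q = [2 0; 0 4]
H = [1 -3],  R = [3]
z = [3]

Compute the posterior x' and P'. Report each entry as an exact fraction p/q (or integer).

x' = [420/71, 151/142]
P' = [1086/71 357/71; 357/71 281/142]

x̄ = F·x = [5, 5]
P̄ = F·P·Fᵀ + Q = [16 2; 2 15]
y = z − H·x̄ = [13]
S = H·P̄·Hᵀ + R = [142]
K = P̄·Hᵀ·S⁻¹ = [5/71; -43/142]
x' = x̄ + K·y = [420/71, 151/142]
P' = (I − K·H)·P̄ = [1086/71 357/71; 357/71 281/142]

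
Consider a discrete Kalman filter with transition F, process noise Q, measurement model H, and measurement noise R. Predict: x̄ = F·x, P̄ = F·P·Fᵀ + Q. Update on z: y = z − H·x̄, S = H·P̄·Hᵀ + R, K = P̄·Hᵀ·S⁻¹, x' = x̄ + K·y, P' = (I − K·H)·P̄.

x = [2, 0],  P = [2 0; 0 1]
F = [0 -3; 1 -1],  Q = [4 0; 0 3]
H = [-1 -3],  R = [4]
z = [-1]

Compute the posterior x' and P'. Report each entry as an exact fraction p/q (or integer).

x' = [-110/89, 73/89]
P' = [673/89 -195/89; -195/89 93/89]

x̄ = F·x = [0, 2]
P̄ = F·P·Fᵀ + Q = [13 3; 3 6]
y = z − H·x̄ = [5]
S = H·P̄·Hᵀ + R = [89]
K = P̄·Hᵀ·S⁻¹ = [-22/89; -21/89]
x' = x̄ + K·y = [-110/89, 73/89]
P' = (I − K·H)·P̄ = [673/89 -195/89; -195/89 93/89]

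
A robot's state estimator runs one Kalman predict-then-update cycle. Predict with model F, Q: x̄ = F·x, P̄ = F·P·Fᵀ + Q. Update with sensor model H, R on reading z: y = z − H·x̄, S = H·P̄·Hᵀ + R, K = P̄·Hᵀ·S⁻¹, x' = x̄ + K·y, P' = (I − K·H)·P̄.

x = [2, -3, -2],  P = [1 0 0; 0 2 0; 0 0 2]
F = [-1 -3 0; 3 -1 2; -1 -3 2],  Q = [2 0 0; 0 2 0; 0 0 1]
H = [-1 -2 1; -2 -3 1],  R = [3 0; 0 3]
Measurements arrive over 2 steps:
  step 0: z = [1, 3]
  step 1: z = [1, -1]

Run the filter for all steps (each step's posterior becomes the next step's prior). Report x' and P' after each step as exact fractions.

step 0: x' = [1351/681, -2299/681, -2491/681], P' = [1823/227 -807/227 801/227; -807/227 679/227 337/227; 801/227 337/227 2122/227]
step 1: x' = [35765740/4793403, -24010336/4793403, -6266152/4793403], P' = [20877622/1597801 -16001308/1597801 -8180854/1597801; -16001308/1597801 13711186/1597801 8966626/1597801; -8180854/1597801 8966626/1597801 9931123/1597801]

step 0: x̄ = F·x = [7, 5, 3]
step 0: P̄ = F·P·Fᵀ + Q = [21 3 19; 3 21 11; 19 11 28]
step 0: y = z − H·x̄ = [15, 29]
step 0: S = H·P̄·Hᵀ + R = [66 105; 105 198]
step 0: K = P̄·Hᵀ·S⁻¹ = [592/681 -424/681; -214/681 -86/681; 647/681 -491/681]
step 0: x' = x̄ + K·y = [1351/681, -2299/681, -2491/681]
step 0: P' = (I − K·H)·P̄ = [1823/227 -807/227 801/227; -807/227 679/227 337/227; 801/227 337/227 2122/227]
step 1: x̄ = F·x = [5546/681, 1370/681, 188/227]
step 1: P̄ = F·P·Fᵀ + Q = [3546/227 -600/227 -532/227; -600/227 39134/227 12020/227; -532/227 12020/227 4559/227]
step 1: y = z − H·x̄ = [2801/227, 13957/681]
step 1: S = H·P̄·Hᵀ + R = [115906/227 183751/227; 183751/227 294438/227]
step 1: K = P̄·Hᵀ·S⁻¹ = [981380/1597801 -644058/1597801; -818146/1597801 -54772/1597801; 59575/1597801 -202349/1597801]
step 1: x' = x̄ + K·y = [35765740/4793403, -24010336/4793403, -6266152/4793403]
step 1: P' = (I − K·H)·P̄ = [20877622/1597801 -16001308/1597801 -8180854/1597801; -16001308/1597801 13711186/1597801 8966626/1597801; -8180854/1597801 8966626/1597801 9931123/1597801]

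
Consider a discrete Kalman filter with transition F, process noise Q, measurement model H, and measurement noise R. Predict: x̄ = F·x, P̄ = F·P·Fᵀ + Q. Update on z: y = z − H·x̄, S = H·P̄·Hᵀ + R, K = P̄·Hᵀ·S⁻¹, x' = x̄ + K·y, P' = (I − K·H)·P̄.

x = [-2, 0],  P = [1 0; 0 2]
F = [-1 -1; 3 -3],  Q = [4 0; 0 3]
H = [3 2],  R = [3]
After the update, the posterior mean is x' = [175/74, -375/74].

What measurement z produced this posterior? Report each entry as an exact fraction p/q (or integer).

x̄ = F·x = [2, -6]
P̄ = F·P·Fᵀ + Q = [7 3; 3 30]
S = H·P̄·Hᵀ + R = [222]
K = P̄·Hᵀ·S⁻¹ = [9/74; 23/74]
x' − x̄ = [27/74, 69/74] = K·y
y = (KᵀK)⁻¹·Kᵀ·(x' − x̄) = [3]
z = y + H·x̄ = [3] + [-6] = [-3]

z = [-3]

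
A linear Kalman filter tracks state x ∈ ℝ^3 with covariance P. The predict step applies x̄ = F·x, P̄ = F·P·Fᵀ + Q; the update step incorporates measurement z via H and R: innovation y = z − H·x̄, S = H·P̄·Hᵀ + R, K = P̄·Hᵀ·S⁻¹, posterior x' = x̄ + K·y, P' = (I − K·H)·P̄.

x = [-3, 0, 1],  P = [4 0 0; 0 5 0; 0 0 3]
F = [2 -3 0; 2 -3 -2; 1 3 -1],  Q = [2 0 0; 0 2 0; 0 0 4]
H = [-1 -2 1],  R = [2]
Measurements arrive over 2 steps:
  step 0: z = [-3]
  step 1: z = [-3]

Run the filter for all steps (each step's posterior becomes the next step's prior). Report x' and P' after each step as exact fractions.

step 0: x' = [-516/863, -1822/863, -6707/863], P' = [5085/863 -1081/863 2479/863; -1081/863 6161/863 10757/863; 2479/863 10757/863 24303/863]
step 1: x' = [-243426/79873, 373064/79873, 260251/79873], P' = [16880551/1038349 -7411839/1038349 1658403/1038349; -7411839/1038349 5345109/1038349 2498987/1038349; 1658403/1038349 2498987/1038349 6774095/1038349]

step 0: x̄ = F·x = [-6, -8, -4]
step 0: P̄ = F·P·Fᵀ + Q = [63 61 -37; 61 75 -31; -37 -31 56]
step 0: y = z − H·x̄ = [-21]
step 0: S = H·P̄·Hᵀ + R = [863]
step 0: K = P̄·Hᵀ·S⁻¹ = [-222/863; -242/863; 155/863]
step 0: x' = x̄ + K·y = [-516/863, -1822/863, -6707/863]
step 0: P' = (I − K·H)·P̄ = [5085/863 -1081/863 2479/863; -1081/863 6161/863 10757/863; 2479/863 10757/863 24303/863]
step 1: x̄ = F·x = [4434/863, 17848/863, 725/863]
step 1: P̄ = F·P·Fᵀ + Q = [90487/863 143387/863 -21209/863; 143387/863 296951/863 -42103/863; -21209/863 -42103/863 12303/863]
step 1: y = z − H·x̄ = [36816/863]
step 1: S = H·P̄·Hᵀ + R = [2076698/863]
step 1: K = P̄·Hᵀ·S⁻¹ = [-199235/1038349; -389696/1038349; 58859/1038349]
step 1: x' = x̄ + K·y = [-243426/79873, 373064/79873, 260251/79873]
step 1: P' = (I − K·H)·P̄ = [16880551/1038349 -7411839/1038349 1658403/1038349; -7411839/1038349 5345109/1038349 2498987/1038349; 1658403/1038349 2498987/1038349 6774095/1038349]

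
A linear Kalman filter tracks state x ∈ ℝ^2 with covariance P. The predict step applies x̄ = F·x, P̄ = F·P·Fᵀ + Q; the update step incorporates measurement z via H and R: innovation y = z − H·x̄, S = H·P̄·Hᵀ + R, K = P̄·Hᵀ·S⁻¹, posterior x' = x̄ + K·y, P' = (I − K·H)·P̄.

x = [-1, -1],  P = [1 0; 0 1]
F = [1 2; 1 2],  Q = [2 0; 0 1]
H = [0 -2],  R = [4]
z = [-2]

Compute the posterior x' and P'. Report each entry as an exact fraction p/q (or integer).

x̄ = F·x = [-3, -3]
P̄ = F·P·Fᵀ + Q = [7 5; 5 6]
y = z − H·x̄ = [-8]
S = H·P̄·Hᵀ + R = [28]
K = P̄·Hᵀ·S⁻¹ = [-5/14; -3/7]
x' = x̄ + K·y = [-1/7, 3/7]
P' = (I − K·H)·P̄ = [24/7 5/7; 5/7 6/7]

x' = [-1/7, 3/7]
P' = [24/7 5/7; 5/7 6/7]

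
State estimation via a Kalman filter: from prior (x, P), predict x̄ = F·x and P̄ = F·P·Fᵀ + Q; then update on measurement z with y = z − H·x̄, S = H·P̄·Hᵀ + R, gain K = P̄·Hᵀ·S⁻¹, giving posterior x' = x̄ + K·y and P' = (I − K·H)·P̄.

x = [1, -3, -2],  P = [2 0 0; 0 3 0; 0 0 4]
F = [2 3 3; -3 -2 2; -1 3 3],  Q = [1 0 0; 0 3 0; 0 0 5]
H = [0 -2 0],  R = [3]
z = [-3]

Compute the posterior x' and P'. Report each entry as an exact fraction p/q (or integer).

x' = [-2647/199, 291/199, -3064/199]
P' = [14184/199 -18/199 12029/199; -18/199 147/199 36/199; 12029/199 36/199 13354/199]

x̄ = F·x = [-13, -1, -16]
P̄ = F·P·Fᵀ + Q = [72 -6 59; -6 49 12; 59 12 70]
y = z − H·x̄ = [-5]
S = H·P̄·Hᵀ + R = [199]
K = P̄·Hᵀ·S⁻¹ = [12/199; -98/199; -24/199]
x' = x̄ + K·y = [-2647/199, 291/199, -3064/199]
P' = (I − K·H)·P̄ = [14184/199 -18/199 12029/199; -18/199 147/199 36/199; 12029/199 36/199 13354/199]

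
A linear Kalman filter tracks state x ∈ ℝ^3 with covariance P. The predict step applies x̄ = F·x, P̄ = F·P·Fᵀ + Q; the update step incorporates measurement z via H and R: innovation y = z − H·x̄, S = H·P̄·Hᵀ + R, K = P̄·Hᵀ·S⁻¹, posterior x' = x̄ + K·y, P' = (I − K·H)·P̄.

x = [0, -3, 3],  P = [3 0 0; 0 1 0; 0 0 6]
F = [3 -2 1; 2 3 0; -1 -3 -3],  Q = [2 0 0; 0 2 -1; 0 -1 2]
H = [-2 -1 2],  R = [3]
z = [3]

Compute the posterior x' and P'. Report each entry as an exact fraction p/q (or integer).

x̄ = F·x = [9, -9, 0]
P̄ = F·P·Fᵀ + Q = [39 12 -21; 12 23 -16; -21 -16 68]
y = z − H·x̄ = [12]
S = H·P̄·Hᵀ + R = [734]
K = P̄·Hᵀ·S⁻¹ = [-66/367; -79/734; 97/367]
x' = x̄ + K·y = [2511/367, -3777/367, 1164/367]
P' = (I − K·H)·P̄ = [5601/367 -810/367 5097/367; -810/367 10641/734 1791/367; 5097/367 1791/367 6138/367]

x' = [2511/367, -3777/367, 1164/367]
P' = [5601/367 -810/367 5097/367; -810/367 10641/734 1791/367; 5097/367 1791/367 6138/367]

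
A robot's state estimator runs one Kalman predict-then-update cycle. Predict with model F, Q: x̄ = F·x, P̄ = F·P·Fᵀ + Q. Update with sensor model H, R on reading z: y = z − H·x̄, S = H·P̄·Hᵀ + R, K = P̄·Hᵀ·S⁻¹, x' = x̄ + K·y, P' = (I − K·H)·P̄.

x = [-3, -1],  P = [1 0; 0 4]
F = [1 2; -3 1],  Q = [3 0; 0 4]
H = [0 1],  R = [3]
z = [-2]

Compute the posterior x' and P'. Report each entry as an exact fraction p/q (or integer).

x' = [-15/2, -1/2]
P' = [75/4 3/4; 3/4 51/20]

x̄ = F·x = [-5, 8]
P̄ = F·P·Fᵀ + Q = [20 5; 5 17]
y = z − H·x̄ = [-10]
S = H·P̄·Hᵀ + R = [20]
K = P̄·Hᵀ·S⁻¹ = [1/4; 17/20]
x' = x̄ + K·y = [-15/2, -1/2]
P' = (I − K·H)·P̄ = [75/4 3/4; 3/4 51/20]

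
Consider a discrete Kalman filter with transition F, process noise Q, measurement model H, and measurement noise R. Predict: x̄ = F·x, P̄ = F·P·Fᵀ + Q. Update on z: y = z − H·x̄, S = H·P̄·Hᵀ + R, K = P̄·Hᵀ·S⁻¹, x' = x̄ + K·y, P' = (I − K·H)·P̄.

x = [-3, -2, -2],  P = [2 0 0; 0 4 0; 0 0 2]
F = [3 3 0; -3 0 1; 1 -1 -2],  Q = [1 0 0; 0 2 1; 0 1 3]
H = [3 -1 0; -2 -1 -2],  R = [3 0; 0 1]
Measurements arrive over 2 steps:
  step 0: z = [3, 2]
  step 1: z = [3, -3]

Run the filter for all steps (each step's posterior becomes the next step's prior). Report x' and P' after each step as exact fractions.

step 0: x' = [19895/23356, 738/5839, -41957/23356], P' = [38745/23356 24105/5839 -86723/23356; 24105/5839 74622/5839 -61344/5839; -86723/23356 -61344/5839 214717/23356]
step 1: x' = [-35595905/517529384, -1625745133/517529384, 204512988/64691173], P' = [268421593/517529384 418975581/517529384 -57583665/64691173; 418975581/517529384 1588962537/517529384 -147335238/64691173; -57583665/64691173 -147335238/64691173 142495392/64691173]

step 0: x̄ = F·x = [-15, 7, 3]
step 0: P̄ = F·P·Fᵀ + Q = [55 -18 -6; -18 22 -9; -6 -9 17]
step 0: y = z − H·x̄ = [55, -15]
step 0: S = H·P̄·Hᵀ + R = [628 -272; -272 155]
step 0: K = P̄·Hᵀ·S⁻¹ = [6605/23356 -116/5839; -769/5839 -144/5839; -4931/23356 -2653/5839]
step 0: x' = x̄ + K·y = [19895/23356, 738/5839, -41957/23356]
step 0: P' = (I − K·H)·P̄ = [38745/23356 24105/5839 -86723/23356; 24105/5839 74622/5839 -61344/5839; -86723/23356 -61344/5839 214717/23356]
step 1: x̄ = F·x = [68541/23356, -50821/11678, 100857/23356]
step 1: P̄ = F·P·Fᵀ + Q = [4794013/23356 -1106391/11678 1213365/23356; -1106391/11678 282618/5839 -297369/11678; 1213365/23356 -297369/11678 438717/23356]
step 1: y = z − H·x̄ = [-237197/23356, 83543/11678]
step 1: S = H·P̄·Hᵀ + R = [57623349/23356 -16945245/11678; -16945245/11678 5140397/5839]
step 1: K = P̄·Hᵀ·S⁻¹ = [64381533/258764692 -34480127/517529384; -55339299/258764692 -69549891/517529384; -8471919/64691173 -22488216/64691173]
step 1: x' = x̄ + K·y = [-35595905/517529384, -1625745133/517529384, 204512988/64691173]
step 1: P' = (I − K·H)·P̄ = [268421593/517529384 418975581/517529384 -57583665/64691173; 418975581/517529384 1588962537/517529384 -147335238/64691173; -57583665/64691173 -147335238/64691173 142495392/64691173]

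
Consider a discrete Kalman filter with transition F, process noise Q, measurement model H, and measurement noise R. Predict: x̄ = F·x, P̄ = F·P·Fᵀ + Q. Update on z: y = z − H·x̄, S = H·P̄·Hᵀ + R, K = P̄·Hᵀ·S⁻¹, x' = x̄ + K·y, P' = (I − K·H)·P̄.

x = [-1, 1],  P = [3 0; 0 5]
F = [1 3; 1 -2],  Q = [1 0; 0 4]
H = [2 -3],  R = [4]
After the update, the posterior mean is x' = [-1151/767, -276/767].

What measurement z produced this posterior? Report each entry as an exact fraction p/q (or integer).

x̄ = F·x = [2, -3]
P̄ = F·P·Fᵀ + Q = [49 -27; -27 27]
S = H·P̄·Hᵀ + R = [767]
K = P̄·Hᵀ·S⁻¹ = [179/767; -135/767]
x' − x̄ = [-2685/767, 2025/767] = K·y
y = (KᵀK)⁻¹·Kᵀ·(x' − x̄) = [-15]
z = y + H·x̄ = [-15] + [13] = [-2]

z = [-2]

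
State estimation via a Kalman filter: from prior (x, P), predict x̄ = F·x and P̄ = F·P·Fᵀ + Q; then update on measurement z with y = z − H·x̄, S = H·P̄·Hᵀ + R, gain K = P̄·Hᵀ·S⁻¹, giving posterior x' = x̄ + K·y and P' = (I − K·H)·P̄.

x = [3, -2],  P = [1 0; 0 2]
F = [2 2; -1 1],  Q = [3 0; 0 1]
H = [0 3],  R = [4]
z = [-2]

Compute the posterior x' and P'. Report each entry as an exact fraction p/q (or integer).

x̄ = F·x = [2, -5]
P̄ = F·P·Fᵀ + Q = [15 2; 2 4]
y = z − H·x̄ = [13]
S = H·P̄·Hᵀ + R = [40]
K = P̄·Hᵀ·S⁻¹ = [3/20; 3/10]
x' = x̄ + K·y = [79/20, -11/10]
P' = (I − K·H)·P̄ = [141/10 1/5; 1/5 2/5]

x' = [79/20, -11/10]
P' = [141/10 1/5; 1/5 2/5]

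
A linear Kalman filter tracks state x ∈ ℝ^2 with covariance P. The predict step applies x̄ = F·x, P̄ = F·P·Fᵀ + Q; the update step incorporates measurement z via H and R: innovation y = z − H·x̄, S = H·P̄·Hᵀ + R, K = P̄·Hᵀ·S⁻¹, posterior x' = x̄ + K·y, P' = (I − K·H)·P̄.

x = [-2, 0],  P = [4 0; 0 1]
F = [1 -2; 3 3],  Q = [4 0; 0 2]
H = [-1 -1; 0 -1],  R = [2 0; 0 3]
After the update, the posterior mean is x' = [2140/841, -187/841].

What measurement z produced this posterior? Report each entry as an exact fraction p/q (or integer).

z = [-3, 1]

x̄ = F·x = [-2, -6]
P̄ = F·P·Fᵀ + Q = [12 6; 6 47]
S = H·P̄·Hᵀ + R = [73 53; 53 50]
K = P̄·Hᵀ·S⁻¹ = [-582/841 516/841; -159/841 -622/841]
x' − x̄ = [3822/841, 4859/841] = K·y
y = (KᵀK)⁻¹·Kᵀ·(x' − x̄) = [-11, -5]
z = y + H·x̄ = [-11, -5] + [8, 6] = [-3, 1]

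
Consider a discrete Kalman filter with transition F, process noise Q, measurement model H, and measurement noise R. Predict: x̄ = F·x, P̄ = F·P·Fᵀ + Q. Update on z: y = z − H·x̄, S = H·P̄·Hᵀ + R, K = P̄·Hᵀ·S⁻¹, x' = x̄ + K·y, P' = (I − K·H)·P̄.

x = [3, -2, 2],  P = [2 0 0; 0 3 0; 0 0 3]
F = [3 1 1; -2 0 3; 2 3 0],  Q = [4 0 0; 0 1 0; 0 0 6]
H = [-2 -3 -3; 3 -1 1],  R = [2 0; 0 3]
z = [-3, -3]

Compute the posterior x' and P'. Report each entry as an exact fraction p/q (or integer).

x' = [12317/4413, 22685/4413, -26530/4413]
P' = [43636/13239 47401/13239 -76121/13239; 47401/13239 432307/92673 -640355/92673; -76121/13239 -640355/92673 1001221/92673]

x̄ = F·x = [9, 0, 0]
P̄ = F·P·Fᵀ + Q = [28 -3 21; -3 36 -8; 21 -8 41]
y = z − H·x̄ = [15, -30]
S = H·P̄·Hᵀ + R = [879 -393; -393 492]
K = P̄·Hᵀ·S⁻¹ = [-556/13239 2462/13239; -19735/92673 -25747/92673; -8452/92673 14345/92673]
x' = x̄ + K·y = [12317/4413, 22685/4413, -26530/4413]
P' = (I − K·H)·P̄ = [43636/13239 47401/13239 -76121/13239; 47401/13239 432307/92673 -640355/92673; -76121/13239 -640355/92673 1001221/92673]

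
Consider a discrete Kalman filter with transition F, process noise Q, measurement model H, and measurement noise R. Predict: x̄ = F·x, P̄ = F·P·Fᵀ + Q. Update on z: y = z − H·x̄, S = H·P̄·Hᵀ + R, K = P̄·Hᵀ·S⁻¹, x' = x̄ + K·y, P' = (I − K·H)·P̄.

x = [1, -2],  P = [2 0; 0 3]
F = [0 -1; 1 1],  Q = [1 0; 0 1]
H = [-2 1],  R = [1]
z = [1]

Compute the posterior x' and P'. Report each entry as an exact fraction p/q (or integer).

x̄ = F·x = [2, -1]
P̄ = F·P·Fᵀ + Q = [4 -3; -3 6]
y = z − H·x̄ = [6]
S = H·P̄·Hᵀ + R = [35]
K = P̄·Hᵀ·S⁻¹ = [-11/35; 12/35]
x' = x̄ + K·y = [4/35, 37/35]
P' = (I − K·H)·P̄ = [19/35 27/35; 27/35 66/35]

x' = [4/35, 37/35]
P' = [19/35 27/35; 27/35 66/35]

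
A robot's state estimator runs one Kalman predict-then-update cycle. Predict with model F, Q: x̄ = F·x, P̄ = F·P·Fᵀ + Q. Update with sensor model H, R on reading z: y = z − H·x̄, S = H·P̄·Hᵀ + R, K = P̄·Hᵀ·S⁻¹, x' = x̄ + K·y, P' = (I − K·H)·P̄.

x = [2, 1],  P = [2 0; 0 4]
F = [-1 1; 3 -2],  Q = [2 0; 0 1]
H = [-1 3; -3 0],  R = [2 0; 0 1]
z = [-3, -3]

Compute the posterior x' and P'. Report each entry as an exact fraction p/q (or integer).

x̄ = F·x = [-1, 4]
P̄ = F·P·Fᵀ + Q = [8 -14; -14 35]
y = z − H·x̄ = [-16, -6]
S = H·P̄·Hᵀ + R = [409 150; 150 73]
K = P̄·Hᵀ·S⁻¹ = [-50/7357 -2316/7357; 341/1051 -96/1051]
x' = x̄ + K·y = [7339/7357, -676/1051]
P' = (I − K·H)·P̄ = [772/7357 32/1051; 32/1051 238/1051]

x' = [7339/7357, -676/1051]
P' = [772/7357 32/1051; 32/1051 238/1051]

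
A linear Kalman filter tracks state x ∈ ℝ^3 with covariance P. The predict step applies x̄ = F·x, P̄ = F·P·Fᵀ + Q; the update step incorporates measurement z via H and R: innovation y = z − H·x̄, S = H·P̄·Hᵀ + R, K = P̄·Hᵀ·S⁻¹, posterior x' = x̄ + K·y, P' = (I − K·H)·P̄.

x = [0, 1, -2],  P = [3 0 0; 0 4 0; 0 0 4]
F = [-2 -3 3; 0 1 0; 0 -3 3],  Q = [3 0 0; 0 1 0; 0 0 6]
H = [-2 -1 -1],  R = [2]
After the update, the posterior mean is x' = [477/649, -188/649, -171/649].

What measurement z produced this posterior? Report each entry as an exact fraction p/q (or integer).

x̄ = F·x = [-9, 1, -9]
P̄ = F·P·Fᵀ + Q = [87 -12 72; -12 5 -12; 72 -12 78]
S = H·P̄·Hᵀ + R = [649]
K = P̄·Hᵀ·S⁻¹ = [-234/649; 31/649; -210/649]
x' − x̄ = [6318/649, -837/649, 5670/649] = K·y
y = (KᵀK)⁻¹·Kᵀ·(x' − x̄) = [-27]
z = y + H·x̄ = [-27] + [26] = [-1]

z = [-1]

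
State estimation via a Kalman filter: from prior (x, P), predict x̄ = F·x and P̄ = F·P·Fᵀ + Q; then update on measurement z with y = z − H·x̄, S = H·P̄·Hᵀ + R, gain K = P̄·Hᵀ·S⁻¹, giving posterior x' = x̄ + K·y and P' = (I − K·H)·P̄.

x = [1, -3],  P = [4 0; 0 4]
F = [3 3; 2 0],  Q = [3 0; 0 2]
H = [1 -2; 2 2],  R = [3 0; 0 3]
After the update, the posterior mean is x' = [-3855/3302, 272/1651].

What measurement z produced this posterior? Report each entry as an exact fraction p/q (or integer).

x̄ = F·x = [-6, 2]
P̄ = F·P·Fᵀ + Q = [75 24; 24 18]
S = H·P̄·Hᵀ + R = [54 30; 30 567]
K = P̄·Hᵀ·S⁻¹ = [1041/3302 549/1651; -518/1651 272/1651]
x' − x̄ = [15957/3302, -3030/1651] = K·y
y = (KᵀK)⁻¹·Kᵀ·(x' − x̄) = [9, 6]
z = y + H·x̄ = [9, 6] + [-10, -8] = [-1, -2]

z = [-1, -2]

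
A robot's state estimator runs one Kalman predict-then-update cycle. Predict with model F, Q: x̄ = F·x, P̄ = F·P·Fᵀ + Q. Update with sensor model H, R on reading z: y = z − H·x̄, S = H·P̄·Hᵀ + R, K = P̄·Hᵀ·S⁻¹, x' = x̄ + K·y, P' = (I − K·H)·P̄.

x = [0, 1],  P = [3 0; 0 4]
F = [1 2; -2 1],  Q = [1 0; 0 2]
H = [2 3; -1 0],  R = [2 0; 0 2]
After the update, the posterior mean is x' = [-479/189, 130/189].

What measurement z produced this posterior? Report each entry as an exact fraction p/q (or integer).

x̄ = F·x = [2, 1]
P̄ = F·P·Fᵀ + Q = [20 2; 2 18]
S = H·P̄·Hᵀ + R = [268 -46; -46 22]
K = P̄·Hᵀ·S⁻¹ = [23/945 -811/945; 296/945 533/945]
x' − x̄ = [-857/189, -59/189] = K·y
y = (KᵀK)⁻¹·Kᵀ·(x' − x̄) = [-10, 5]
z = y + H·x̄ = [-10, 5] + [7, -2] = [-3, 3]

z = [-3, 3]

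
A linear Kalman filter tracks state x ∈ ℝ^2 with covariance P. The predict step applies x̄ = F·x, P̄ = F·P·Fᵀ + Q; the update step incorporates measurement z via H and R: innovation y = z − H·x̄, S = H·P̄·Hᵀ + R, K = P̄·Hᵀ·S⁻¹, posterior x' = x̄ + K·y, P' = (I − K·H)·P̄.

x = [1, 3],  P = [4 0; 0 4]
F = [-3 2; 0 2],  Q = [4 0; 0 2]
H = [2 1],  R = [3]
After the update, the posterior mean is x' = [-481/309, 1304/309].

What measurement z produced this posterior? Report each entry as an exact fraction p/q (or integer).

z = [1]

x̄ = F·x = [3, 6]
P̄ = F·P·Fᵀ + Q = [56 16; 16 18]
S = H·P̄·Hᵀ + R = [309]
K = P̄·Hᵀ·S⁻¹ = [128/309; 50/309]
x' − x̄ = [-1408/309, -550/309] = K·y
y = (KᵀK)⁻¹·Kᵀ·(x' − x̄) = [-11]
z = y + H·x̄ = [-11] + [12] = [1]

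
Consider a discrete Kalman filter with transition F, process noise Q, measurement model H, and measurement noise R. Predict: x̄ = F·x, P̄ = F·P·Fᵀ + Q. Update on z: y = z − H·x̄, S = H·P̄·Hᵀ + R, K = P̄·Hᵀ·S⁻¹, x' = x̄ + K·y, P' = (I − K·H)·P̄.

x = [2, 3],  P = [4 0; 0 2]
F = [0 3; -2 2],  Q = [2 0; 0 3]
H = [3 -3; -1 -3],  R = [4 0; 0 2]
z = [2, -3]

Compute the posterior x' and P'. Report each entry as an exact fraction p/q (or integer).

x̄ = F·x = [9, 2]
P̄ = F·P·Fᵀ + Q = [20 12; 12 27]
y = z − H·x̄ = [-19, 12]
S = H·P̄·Hᵀ + R = [211 111; 111 337]
K = P̄·Hᵀ·S⁻¹ = [7152/29393 -7240/29393; -2421/29393 -7314/29393]
x' = x̄ + K·y = [27/19, 11/19]
P' = (I − K·H)·P̄ = [10772/29393 1236/29393; 1236/29393 4464/29393]

x' = [27/19, 11/19]
P' = [10772/29393 1236/29393; 1236/29393 4464/29393]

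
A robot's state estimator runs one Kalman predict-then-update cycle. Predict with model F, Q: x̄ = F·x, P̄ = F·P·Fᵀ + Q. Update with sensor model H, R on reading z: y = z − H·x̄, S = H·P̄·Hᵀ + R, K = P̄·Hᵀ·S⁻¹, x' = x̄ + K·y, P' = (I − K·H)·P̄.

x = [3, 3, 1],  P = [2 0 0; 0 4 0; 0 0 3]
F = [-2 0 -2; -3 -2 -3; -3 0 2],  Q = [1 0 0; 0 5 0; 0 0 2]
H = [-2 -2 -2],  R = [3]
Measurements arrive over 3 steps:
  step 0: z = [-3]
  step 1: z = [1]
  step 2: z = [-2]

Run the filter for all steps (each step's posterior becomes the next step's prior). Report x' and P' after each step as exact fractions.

step 0: x' = [1286/719, 306/719, -617/719], P' = [4695/719 1986/719 -6528/719; 1986/719 10590/719 -12288/719; -6528/719 -12288/719 18912/719]
step 1: x' = [-691896/488365, -262431/97673, 346760/97673], P' = [29042501/488365 2953714/97673 -8759522/97673; 2953714/97673 2245050/97673 -5192971/97673; -8759522/97673 -5192971/97673 14016939/97673]
step 2: x' = [-7714845356/2389548851, -68580746/125765729, 11414837520/2389548851], P' = [104868010303/2389548851 3278537716/125765729 -167528194934/2389548851; 3278537716/125765729 2926012665/125765729 -6213529183/125765729; -167528194934/2389548851 -6213529183/125765729 287914877493/2389548851]

step 0: x̄ = F·x = [-8, -18, -7]
step 0: P̄ = F·P·Fᵀ + Q = [21 30 0; 30 66 0; 0 0 32]
step 0: y = z − H·x̄ = [-69]
step 0: S = H·P̄·Hᵀ + R = [719]
step 0: K = P̄·Hᵀ·S⁻¹ = [-102/719; -192/719; -64/719]
step 0: x' = x̄ + K·y = [1286/719, 306/719, -617/719]
step 0: P' = (I − K·H)·P̄ = [4695/719 1986/719 -6528/719; 1986/719 10590/719 -12288/719; -6528/719 -12288/719 18912/719]
step 1: x̄ = F·x = [-1338/719, -2619/719, -5092/719]
step 1: P̄ = F·P·Fᵀ + Q = [42923/719 22098/719 -60534/719; 22098/719 17290/719 -29733/719; -60534/719 -29733/719 197677/719]
step 1: y = z − H·x̄ = [-17379/719]
step 1: S = H·P̄·Hᵀ + R = [488365/719]
step 1: K = P̄·Hᵀ·S⁻¹ = [-8974/488365; -3862/97673; -42964/97673]
step 1: x' = x̄ + K·y = [-691896/488365, -262431/97673, 346760/97673]
step 1: P' = (I − K·H)·P̄ = [29042501/488365 2953714/97673 -8759522/97673; 2953714/97673 2245050/97673 -5192971/97673; -8759522/97673 -5192971/97673 14016939/97673]
step 2: x̄ = F·x = [-2083808/488365, -501402/488365, 5543288/488365]
step 2: P̄ = F·P·Fᵀ + Q = [46616269/488365 24406716/488365 -193678994/488365; 24406716/488365 16775189/488365 -98047651/488365; -193678994/488365 -98047651/488365 1068269339/488365]
step 2: y = z − H·x̄ = [4939426/488365]
step 2: S = H·P̄·Hᵀ + R = [2389548851/488365]
step 2: K = P̄·Hᵀ·S⁻¹ = [245312018/2389548851; 5985868/125765729; -1553085388/2389548851]
step 2: x' = x̄ + K·y = [-7714845356/2389548851, -68580746/125765729, 11414837520/2389548851]
step 2: P' = (I − K·H)·P̄ = [104868010303/2389548851 3278537716/125765729 -167528194934/2389548851; 3278537716/125765729 2926012665/125765729 -6213529183/125765729; -167528194934/2389548851 -6213529183/125765729 287914877493/2389548851]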